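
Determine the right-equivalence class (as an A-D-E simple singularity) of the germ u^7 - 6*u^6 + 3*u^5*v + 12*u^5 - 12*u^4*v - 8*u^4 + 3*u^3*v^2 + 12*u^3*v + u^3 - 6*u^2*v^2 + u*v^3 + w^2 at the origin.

The Hessian of f at 0 is [[0, 0, 0], [0, 0, 0], [0, 0, 2]] with rank 1, so corank 2. A Groebner basis of the Jacobian ideal J(f) in C{u,v,w} is {3*u^2/4 + v^4 + v^3/4, u^3, u^2*v - u^2/4 - v^3/12, -u^2 + u*v^2 - v^3/3, w}; counting standard monomials gives mu = 7. Corank 2; j^3 = u^3 is a perfect cube, so E-series; the 4-jet and mu = 7 give E_7.

E_{7}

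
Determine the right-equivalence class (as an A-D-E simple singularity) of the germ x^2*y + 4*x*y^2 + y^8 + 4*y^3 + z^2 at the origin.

The Hessian of f at 0 has rank 1. Corank 2; j^3 = y*(x + 2*y)^2 has shape L^2 M (L != M), so D-series; mu = 9 gives D_9.

D9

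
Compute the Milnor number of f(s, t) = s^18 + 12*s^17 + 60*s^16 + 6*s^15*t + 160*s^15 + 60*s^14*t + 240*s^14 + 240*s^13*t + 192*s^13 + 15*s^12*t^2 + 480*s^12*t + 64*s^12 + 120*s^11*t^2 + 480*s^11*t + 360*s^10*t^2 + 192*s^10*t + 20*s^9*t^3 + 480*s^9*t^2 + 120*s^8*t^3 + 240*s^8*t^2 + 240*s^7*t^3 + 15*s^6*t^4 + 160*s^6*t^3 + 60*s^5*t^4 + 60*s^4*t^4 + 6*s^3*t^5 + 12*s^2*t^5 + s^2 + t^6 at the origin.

5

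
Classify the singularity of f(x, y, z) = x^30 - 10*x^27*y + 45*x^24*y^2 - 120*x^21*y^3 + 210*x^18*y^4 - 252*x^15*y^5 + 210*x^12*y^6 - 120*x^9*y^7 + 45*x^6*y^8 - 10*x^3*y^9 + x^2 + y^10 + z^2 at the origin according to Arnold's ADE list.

A_9

The Hessian of f at 0 is [[2, 0, 0], [0, 0, 0], [0, 0, 2]] with rank 2, so corank 1. A Groebner basis of the Jacobian ideal J(f) in C{x,y,z} is {y^9, x, z}; counting standard monomials gives mu = 9. Corank 1: A-series; mu = 9 gives A_9.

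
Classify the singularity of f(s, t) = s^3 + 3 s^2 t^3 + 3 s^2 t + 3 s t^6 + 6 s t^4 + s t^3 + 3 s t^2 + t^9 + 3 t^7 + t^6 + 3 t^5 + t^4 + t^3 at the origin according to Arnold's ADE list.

E_{7}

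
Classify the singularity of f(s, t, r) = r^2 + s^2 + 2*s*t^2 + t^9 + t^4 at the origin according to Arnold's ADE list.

A8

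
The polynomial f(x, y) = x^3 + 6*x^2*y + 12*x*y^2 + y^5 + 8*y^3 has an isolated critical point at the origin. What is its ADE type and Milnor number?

The Hessian of f at 0 has rank 0. Corank 2; j^3 = (x + 2*y)^3 is a perfect cube, so E-series; the 5-jet and mu = 8 give E_8.

Type E8, Milnor number mu = 8.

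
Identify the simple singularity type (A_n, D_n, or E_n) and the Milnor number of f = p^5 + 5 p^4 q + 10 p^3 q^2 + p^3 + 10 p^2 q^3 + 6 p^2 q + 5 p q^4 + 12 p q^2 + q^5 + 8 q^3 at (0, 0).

The Hessian of f at 0 is [[0, 0], [0, 0]] with rank 0, so corank 2. A Groebner basis of the Jacobian ideal J(f) in C{p,q} is {q^5, p*q^3 + 7*q^4/4, p^2 + 4*p*q + 4*q^2}; counting standard monomials gives mu = 8. Corank 2; j^3 = (p + 2*q)^3 is a perfect cube, so E-series; the 5-jet and mu = 8 give E_8.

Type E8, Milnor number mu = 8.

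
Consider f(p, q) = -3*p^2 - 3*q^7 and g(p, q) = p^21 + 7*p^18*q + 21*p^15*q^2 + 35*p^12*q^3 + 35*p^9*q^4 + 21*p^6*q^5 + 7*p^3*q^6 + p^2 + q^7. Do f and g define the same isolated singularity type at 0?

Yes.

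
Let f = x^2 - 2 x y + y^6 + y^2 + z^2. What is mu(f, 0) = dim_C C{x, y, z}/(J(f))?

5

The Hessian of f at 0 has rank 2. Corank 1: A-series; mu = 5 gives A_5.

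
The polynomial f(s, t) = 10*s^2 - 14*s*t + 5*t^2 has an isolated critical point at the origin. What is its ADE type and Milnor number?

Type A_1, Milnor number mu = 1.

The Hessian of f at 0 has rank 2. Corank 0: nondegenerate Morse point, so A_1.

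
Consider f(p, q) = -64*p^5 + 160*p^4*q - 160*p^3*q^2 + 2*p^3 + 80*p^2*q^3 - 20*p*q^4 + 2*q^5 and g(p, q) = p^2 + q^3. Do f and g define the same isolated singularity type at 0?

No.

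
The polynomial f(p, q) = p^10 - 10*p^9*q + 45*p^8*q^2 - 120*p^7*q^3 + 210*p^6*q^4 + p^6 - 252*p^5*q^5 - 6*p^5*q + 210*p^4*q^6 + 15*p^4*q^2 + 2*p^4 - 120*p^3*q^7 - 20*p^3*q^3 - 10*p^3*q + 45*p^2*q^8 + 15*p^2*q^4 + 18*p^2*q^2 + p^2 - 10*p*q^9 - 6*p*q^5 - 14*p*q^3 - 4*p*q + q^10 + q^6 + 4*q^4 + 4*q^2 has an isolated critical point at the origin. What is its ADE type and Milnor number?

The Hessian of f at 0 has rank 1. Corank 1: A-series; mu = 9 gives A_9.

Type A9, Milnor number mu = 9.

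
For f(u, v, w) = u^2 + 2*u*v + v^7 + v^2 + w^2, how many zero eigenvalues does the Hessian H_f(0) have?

The Hessian at 0 is [[2, 2, 0], [2, 2, 0], [0, 0, 2]] of rank 2; hence corank 1.

1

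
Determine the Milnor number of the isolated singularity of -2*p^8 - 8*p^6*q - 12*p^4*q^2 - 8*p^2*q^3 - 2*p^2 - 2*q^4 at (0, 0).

3

The Hessian of f at 0 is [[-4, 0], [0, 0]] with rank 1, so corank 1. A Groebner basis of the Jacobian ideal J(f) in C{p,q} is {q^3, p}; counting standard monomials gives mu = 3. Corank 1: A-series; mu = 3 gives A_3.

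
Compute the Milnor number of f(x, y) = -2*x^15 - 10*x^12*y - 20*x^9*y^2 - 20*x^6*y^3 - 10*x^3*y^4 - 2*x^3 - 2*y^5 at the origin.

8

The Hessian of f at 0 has rank 0. Corank 2; j^3 = -2*x^3 is a perfect cube, so E-series; the 5-jet and mu = 8 give E_8.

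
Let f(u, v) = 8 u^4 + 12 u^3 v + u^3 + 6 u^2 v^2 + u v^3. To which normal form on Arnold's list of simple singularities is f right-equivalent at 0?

E7

The Hessian of f at 0 has rank 0. Corank 2; j^3 = u^3 is a perfect cube, so E-series; the 4-jet and mu = 7 give E_7.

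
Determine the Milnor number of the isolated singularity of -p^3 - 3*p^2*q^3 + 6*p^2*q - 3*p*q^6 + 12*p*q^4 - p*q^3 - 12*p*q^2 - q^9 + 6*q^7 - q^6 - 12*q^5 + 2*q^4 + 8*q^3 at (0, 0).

7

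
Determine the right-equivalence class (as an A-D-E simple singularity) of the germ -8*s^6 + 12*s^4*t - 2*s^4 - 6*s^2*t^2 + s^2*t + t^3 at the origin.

The Hessian of f at 0 has rank 0. Corank 2; j^3 = t*(s^2 + t^2) splits into three distinct lines over C (the quadratic factor has nonzero discriminant), so D_4.

D4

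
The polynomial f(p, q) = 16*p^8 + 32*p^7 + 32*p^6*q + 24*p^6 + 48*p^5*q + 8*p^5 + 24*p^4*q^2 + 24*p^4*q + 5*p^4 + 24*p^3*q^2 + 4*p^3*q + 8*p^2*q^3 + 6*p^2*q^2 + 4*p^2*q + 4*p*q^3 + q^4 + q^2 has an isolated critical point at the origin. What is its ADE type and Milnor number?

The Hessian of f at 0 has rank 1. Corank 1: A-series; mu = 3 gives A_3.

Type A_{3}, Milnor number mu = 3.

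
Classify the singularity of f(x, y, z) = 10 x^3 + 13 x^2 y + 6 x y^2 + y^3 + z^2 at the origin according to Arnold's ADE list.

D_{4}

The Hessian of f at 0 is [[0, 0, 0], [0, 0, 0], [0, 0, 2]] with rank 1, so corank 2. A Groebner basis of the Jacobian ideal J(f) in C{x,y,z} is {y^3, x^2 - 3*y^2/11, x*y + 6*y^2/11, z}; counting standard monomials gives mu = 4. Corank 2; j^3 = (2*x + y)*(5*x^2 + 4*x*y + y^2) splits into three distinct lines over C (the quadratic factor has nonzero discriminant), so D_4.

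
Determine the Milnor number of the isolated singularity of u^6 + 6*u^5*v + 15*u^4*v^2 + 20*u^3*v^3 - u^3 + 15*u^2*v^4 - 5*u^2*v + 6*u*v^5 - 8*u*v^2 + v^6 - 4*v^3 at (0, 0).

7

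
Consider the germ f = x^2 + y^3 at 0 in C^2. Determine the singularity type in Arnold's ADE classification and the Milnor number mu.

The Hessian of f at 0 has rank 1. Corank 1: A-series; mu = 2 gives A_2.

Type A2, Milnor number mu = 2.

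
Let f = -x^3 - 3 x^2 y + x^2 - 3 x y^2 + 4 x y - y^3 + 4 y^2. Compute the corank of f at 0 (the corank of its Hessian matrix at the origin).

1

Hessian at 0 has rank 1.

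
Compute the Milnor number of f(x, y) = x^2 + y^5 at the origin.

4

The Hessian of f at 0 has rank 1. Corank 1: A-series; mu = 4 gives A_4.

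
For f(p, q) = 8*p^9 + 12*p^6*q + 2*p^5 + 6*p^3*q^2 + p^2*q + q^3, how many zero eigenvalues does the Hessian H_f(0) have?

2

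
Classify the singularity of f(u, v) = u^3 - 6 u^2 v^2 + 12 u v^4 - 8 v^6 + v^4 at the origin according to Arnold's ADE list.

The Hessian of f at 0 is [[0, 0], [0, 0]] with rank 0, so corank 2. A Groebner basis of the Jacobian ideal J(f) in C{u,v} is {u^3, u^2*v, -u^2/4 + u*v^2, v^3}; counting standard monomials gives mu = 6. Corank 2; j^3 = u^3 is a perfect cube, so E-series; the 4-jet and mu = 6 give E_6.

E_{6}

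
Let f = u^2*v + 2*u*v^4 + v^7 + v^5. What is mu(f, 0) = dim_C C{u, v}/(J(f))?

The Hessian of f at 0 has rank 0. Corank 2; j^3 = u^2*v has shape L^2 M (L != M), so D-series; mu = 6 gives D_6.

6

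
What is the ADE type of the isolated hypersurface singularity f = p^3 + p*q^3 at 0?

The Hessian of f at 0 has rank 0. Corank 2; j^3 = p^3 is a perfect cube, so E-series; the 4-jet and mu = 7 give E_7.

E_7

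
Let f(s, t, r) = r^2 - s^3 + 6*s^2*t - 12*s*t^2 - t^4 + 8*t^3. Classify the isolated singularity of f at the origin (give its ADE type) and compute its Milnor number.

Type E_6, Milnor number mu = 6.

The Hessian of f at 0 has rank 1. Corank 2; j^3 = -(s - 2*t)^3 is a perfect cube, so E-series; the 4-jet and mu = 6 give E_6.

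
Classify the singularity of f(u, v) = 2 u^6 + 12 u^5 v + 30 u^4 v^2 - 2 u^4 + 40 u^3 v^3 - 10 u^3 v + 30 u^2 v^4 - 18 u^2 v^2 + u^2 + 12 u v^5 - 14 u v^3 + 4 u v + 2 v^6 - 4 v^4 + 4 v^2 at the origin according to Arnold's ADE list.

A5

The Hessian of f at 0 has rank 1. Corank 1: A-series; mu = 5 gives A_5.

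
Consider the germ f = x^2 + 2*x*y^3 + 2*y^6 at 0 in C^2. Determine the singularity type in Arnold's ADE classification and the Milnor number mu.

The Hessian of f at 0 has rank 1. Corank 1: A-series; mu = 5 gives A_5.

Type A5, Milnor number mu = 5.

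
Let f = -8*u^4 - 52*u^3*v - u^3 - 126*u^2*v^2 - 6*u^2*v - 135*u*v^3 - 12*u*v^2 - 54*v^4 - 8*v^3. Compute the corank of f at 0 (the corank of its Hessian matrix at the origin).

Hessian at 0 has rank 0.

2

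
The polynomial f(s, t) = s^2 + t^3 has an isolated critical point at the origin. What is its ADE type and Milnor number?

Type A_2, Milnor number mu = 2.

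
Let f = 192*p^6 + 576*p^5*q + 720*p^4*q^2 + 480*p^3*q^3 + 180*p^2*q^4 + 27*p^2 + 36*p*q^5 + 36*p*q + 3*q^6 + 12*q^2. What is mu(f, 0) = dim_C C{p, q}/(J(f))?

5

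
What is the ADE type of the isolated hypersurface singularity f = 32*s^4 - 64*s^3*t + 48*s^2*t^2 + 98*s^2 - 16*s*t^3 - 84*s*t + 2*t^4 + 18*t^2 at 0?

A3

The Hessian of f at 0 has rank 1. Corank 1: A-series; mu = 3 gives A_3.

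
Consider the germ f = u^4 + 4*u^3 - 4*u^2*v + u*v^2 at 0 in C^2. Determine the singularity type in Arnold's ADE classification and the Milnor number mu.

The Hessian of f at 0 is [[0, 0], [0, 0]] with rank 0, so corank 2. A Groebner basis of the Jacobian ideal J(f) in C{u,v} is {u*v^2 - 2*u*v + v^2, -4*u*v + v^3 + 2*v^2, u^2 - u*v/2}; counting standard monomials gives mu = 5. Corank 2; j^3 = u*(2*u - v)^2 has shape L^2 M (L != M), so D-series; mu = 5 gives D_5.

Type D_{5}, Milnor number mu = 5.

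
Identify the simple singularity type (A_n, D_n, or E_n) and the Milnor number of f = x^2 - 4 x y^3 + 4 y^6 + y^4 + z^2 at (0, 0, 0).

The Hessian of f at 0 is [[2, 0, 0], [0, 0, 0], [0, 0, 2]] with rank 2, so corank 1. A Groebner basis of the Jacobian ideal J(f) in C{x,y,z} is {y^3, x, z}; counting standard monomials gives mu = 3. Corank 1: A-series; mu = 3 gives A_3.

Type A3, Milnor number mu = 3.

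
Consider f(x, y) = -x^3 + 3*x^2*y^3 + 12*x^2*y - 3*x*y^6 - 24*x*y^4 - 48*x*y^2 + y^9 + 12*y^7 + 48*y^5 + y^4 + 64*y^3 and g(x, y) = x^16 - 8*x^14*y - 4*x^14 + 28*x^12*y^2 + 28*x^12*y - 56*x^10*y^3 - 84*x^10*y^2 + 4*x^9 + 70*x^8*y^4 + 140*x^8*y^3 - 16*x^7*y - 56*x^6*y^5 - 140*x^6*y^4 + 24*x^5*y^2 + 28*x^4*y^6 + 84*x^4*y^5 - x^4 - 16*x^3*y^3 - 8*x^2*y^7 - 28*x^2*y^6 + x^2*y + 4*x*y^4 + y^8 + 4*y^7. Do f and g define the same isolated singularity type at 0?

No.

The Hessian of f at 0 is [[0, 0], [0, 0]] with rank 0, so corank 2. A Groebner basis of the Jacobian ideal J(f) in C{x,y} is {y^3, x^2 - 8*x*y + 16*y^2}; counting standard monomials gives mu = 6. Corank 2; j^3 = -(x - 4*y)^3 is a perfect cube, so E-series; the 4-jet and mu = 6 give E_6. The Hessian of g at 0 is [[0, 0], [0, 0]] with rank 0, so corank 2. A Groebner basis of the Jacobian ideal J(g) in C{x,y} is {x^2*y^2, x^2*y + x^2/2 + x*y^3, x*y/2 + y^4, x^3}; counting standard monomials gives mu = 9. Corank 2; j^3 = x^2*y has shape L^2 M (L != M), so D-series; mu = 9 gives D_9. f is E_6 but g is D_9, hence not right-equivalent.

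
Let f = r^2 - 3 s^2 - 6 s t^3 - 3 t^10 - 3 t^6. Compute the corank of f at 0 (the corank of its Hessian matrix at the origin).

Hessian at 0 has rank 2.

1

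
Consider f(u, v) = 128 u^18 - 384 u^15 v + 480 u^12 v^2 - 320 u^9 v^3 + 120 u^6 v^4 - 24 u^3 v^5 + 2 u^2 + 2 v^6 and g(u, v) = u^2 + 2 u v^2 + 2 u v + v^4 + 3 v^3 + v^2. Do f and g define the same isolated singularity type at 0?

No.

The Hessian of f at 0 has rank 1. Corank 1: A-series; mu = 5 gives A_5. The Hessian of g at 0 has rank 1. Corank 1: A-series; mu = 2 gives A_2. f is A_5 but g is A_2, hence not right-equivalent.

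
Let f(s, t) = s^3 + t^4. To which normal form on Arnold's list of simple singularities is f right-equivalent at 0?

E6

The Hessian of f at 0 has rank 0. Corank 2; j^3 = s^3 is a perfect cube, so E-series; the 4-jet and mu = 6 give E_6.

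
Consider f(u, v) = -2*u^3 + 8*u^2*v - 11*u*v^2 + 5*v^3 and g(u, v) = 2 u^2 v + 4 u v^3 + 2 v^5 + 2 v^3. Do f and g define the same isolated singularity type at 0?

Yes.

The Hessian of f at 0 is [[0, 0], [0, 0]] with rank 0, so corank 2. A Groebner basis of the Jacobian ideal J(f) in C{u,v} is {v^3, u^2 + v^2/2, u*v - v^2/2}; counting standard monomials gives mu = 4. Corank 2; j^3 = -(u - v)*(2*u^2 - 6*u*v + 5*v^2) splits into three distinct lines over C (the quadratic factor has nonzero discriminant), so D_4. The Hessian of g at 0 is [[0, 0], [0, 0]] with rank 0, so corank 2. A Groebner basis of the Jacobian ideal J(g) in C{u,v} is {v^3, u^2 + 3*v^2, u*v}; counting standard monomials gives mu = 4. Corank 2; j^3 = 2*v*(u^2 + v^2) splits into three distinct lines over C (the quadratic factor has nonzero discriminant), so D_4. Both have type D_4, hence right-equivalent.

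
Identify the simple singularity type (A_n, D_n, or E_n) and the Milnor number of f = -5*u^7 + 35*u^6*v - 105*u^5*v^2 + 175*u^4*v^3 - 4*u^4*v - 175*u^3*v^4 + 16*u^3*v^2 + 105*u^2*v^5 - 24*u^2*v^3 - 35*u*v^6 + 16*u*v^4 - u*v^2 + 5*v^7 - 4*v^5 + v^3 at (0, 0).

The Hessian of f at 0 is [[0, 0], [0, 0]] with rank 0, so corank 2. A Groebner basis of the Jacobian ideal J(f) in C{u,v} is {u^4 + u*v/2 - 19*v^2/6, u^3*v - 2*v^2/3, u*v^2, v^3}; counting standard monomials gives mu = 8. Corank 2; j^3 = -v^2*(u - v) has shape L^2 M (L != M), so D-series; mu = 8 gives D_8.

Type D8, Milnor number mu = 8.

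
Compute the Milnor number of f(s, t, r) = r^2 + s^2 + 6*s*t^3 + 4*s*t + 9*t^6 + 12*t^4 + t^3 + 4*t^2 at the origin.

2

The Hessian of f at 0 is [[2, 4, 0], [4, 8, 0], [0, 0, 2]] with rank 2, so corank 1. A Groebner basis of the Jacobian ideal J(f) in C{s,t,r} is {t^2, s + 2*t, r}; counting standard monomials gives mu = 2. Corank 1: A-series; mu = 2 gives A_2.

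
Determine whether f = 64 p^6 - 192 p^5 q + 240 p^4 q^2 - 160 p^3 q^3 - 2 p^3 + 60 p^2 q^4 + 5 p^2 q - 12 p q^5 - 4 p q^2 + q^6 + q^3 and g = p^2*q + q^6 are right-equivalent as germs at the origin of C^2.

Yes.

The Hessian of f at 0 has rank 0. Corank 2; j^3 = -(p - q)^2*(2*p - q) has shape L^2 M (L != M), so D-series; mu = 7 gives D_7. The Hessian of g at 0 has rank 0. Corank 2; j^3 = p^2*q has shape L^2 M (L != M), so D-series; mu = 7 gives D_7. Both have type D_7, hence right-equivalent.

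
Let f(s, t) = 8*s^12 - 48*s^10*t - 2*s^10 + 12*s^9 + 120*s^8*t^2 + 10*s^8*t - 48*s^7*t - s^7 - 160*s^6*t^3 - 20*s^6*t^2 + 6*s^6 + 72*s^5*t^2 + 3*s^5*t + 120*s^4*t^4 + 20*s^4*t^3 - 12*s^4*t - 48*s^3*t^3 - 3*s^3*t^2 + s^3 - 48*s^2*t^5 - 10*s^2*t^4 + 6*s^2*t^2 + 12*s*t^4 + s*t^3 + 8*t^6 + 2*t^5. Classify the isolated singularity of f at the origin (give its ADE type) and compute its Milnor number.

Type E_7, Milnor number mu = 7.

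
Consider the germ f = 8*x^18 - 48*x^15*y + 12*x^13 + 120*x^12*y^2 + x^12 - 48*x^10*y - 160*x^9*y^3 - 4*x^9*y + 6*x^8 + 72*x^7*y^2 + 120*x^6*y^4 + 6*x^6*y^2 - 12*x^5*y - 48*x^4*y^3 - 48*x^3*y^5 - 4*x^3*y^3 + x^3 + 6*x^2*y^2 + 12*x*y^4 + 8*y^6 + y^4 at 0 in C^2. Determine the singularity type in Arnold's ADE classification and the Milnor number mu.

The Hessian of f at 0 has rank 0. Corank 2; j^3 = x^3 is a perfect cube, so E-series; the 4-jet and mu = 6 give E_6.

Type E6, Milnor number mu = 6.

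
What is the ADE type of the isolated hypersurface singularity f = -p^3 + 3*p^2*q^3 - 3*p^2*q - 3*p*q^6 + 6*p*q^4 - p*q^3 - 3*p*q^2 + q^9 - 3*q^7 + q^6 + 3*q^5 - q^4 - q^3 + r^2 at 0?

E7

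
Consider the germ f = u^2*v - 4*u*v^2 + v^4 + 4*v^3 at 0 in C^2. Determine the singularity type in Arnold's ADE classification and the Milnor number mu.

The Hessian of f at 0 is [[0, 0], [0, 0]] with rank 0, so corank 2. A Groebner basis of the Jacobian ideal J(f) in C{u,v} is {u^3 + 2*u^2 - 8*v^2, u^2/4 + v^3 - v^2, u*v - 2*v^2}; counting standard monomials gives mu = 5. Corank 2; j^3 = v*(u - 2*v)^2 has shape L^2 M (L != M), so D-series; mu = 5 gives D_5.

Type D_5, Milnor number mu = 5.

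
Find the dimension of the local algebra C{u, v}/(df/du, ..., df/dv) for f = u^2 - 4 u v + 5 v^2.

1

The Hessian of f at 0 has rank 2. Corank 0: nondegenerate Morse point, so A_1.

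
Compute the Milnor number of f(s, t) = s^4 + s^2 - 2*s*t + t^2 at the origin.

3

The Hessian of f at 0 is [[2, -2], [-2, 2]] with rank 1, so corank 1. A Groebner basis of the Jacobian ideal J(f) in C{s,t} is {t^3, s - t}; counting standard monomials gives mu = 3. Corank 1: A-series; mu = 3 gives A_3.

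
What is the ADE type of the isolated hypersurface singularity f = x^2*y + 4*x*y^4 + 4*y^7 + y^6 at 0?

The Hessian of f at 0 is [[0, 0], [0, 0]] with rank 0, so corank 2. A Groebner basis of the Jacobian ideal J(f) in C{x,y} is {x*y/2 + y^4, x^3, x^2*y, -x^2/3 + x*y^2}; counting standard monomials gives mu = 7. Corank 2; j^3 = x^2*y has shape L^2 M (L != M), so D-series; mu = 7 gives D_7.

D_{7}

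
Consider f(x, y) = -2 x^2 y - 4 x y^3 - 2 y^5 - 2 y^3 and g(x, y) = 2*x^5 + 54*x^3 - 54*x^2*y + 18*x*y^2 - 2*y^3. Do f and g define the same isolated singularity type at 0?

No.

The Hessian of f at 0 is [[0, 0], [0, 0]] with rank 0, so corank 2. A Groebner basis of the Jacobian ideal J(f) in C{x,y} is {y^3, x^2 + 3*y^2, x*y}; counting standard monomials gives mu = 4. Corank 2; j^3 = -2*y*(x^2 + y^2) splits into three distinct lines over C (the quadratic factor has nonzero discriminant), so D_4. The Hessian of g at 0 is [[0, 0], [0, 0]] with rank 0, so corank 2. A Groebner basis of the Jacobian ideal J(g) in C{x,y} is {y^5, x*y^3 - y^4/4, x^2 - 2*x*y/3 + y^2/9}; counting standard monomials gives mu = 8. Corank 2; j^3 = 2*(3*x - y)^3 is a perfect cube, so E-series; the 5-jet and mu = 8 give E_8. f is D_4 but g is E_8, hence not right-equivalent.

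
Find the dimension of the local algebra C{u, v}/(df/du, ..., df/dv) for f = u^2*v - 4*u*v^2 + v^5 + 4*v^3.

The Hessian of f at 0 is [[0, 0], [0, 0]] with rank 0, so corank 2. A Groebner basis of the Jacobian ideal J(f) in C{u,v} is {u^2/5 + v^4 - 4*v^2/5, u^3 - 8*v^3, u*v - 2*v^2}; counting standard monomials gives mu = 6. Corank 2; j^3 = v*(u - 2*v)^2 has shape L^2 M (L != M), so D-series; mu = 6 gives D_6.

6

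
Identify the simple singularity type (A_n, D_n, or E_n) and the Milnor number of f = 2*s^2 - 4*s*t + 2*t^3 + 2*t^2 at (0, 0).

Type A2, Milnor number mu = 2.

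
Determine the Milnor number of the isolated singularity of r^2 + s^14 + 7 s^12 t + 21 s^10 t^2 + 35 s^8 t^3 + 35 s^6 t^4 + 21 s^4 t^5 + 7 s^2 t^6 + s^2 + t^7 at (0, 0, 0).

6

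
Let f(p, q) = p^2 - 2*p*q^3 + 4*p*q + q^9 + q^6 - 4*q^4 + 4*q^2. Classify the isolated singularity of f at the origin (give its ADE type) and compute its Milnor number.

The Hessian of f at 0 has rank 1. Corank 1: A-series; mu = 8 gives A_8.

Type A_{8}, Milnor number mu = 8.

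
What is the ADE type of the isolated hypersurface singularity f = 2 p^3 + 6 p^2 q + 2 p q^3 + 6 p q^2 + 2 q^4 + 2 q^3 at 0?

E7

The Hessian of f at 0 has rank 0. Corank 2; j^3 = 2*(p + q)^3 is a perfect cube, so E-series; the 4-jet and mu = 7 give E_7.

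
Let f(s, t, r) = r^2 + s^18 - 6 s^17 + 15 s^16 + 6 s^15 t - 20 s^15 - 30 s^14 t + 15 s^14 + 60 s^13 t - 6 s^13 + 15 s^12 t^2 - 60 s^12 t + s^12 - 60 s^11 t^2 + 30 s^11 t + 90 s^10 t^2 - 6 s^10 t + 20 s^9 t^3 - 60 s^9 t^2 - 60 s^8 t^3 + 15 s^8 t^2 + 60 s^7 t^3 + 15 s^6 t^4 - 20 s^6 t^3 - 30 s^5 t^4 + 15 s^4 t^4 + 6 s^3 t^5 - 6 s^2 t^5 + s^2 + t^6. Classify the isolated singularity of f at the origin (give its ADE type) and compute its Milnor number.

Type A5, Milnor number mu = 5.

The Hessian of f at 0 has rank 2. Corank 1: A-series; mu = 5 gives A_5.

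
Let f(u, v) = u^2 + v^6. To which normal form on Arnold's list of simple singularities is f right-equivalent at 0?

The Hessian of f at 0 has rank 1. Corank 1: A-series; mu = 5 gives A_5.

A5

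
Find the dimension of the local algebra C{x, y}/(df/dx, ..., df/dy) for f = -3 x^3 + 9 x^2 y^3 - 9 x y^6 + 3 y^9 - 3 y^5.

8

The Hessian of f at 0 is [[0, 0], [0, 0]] with rank 0, so corank 2. A Groebner basis of the Jacobian ideal J(f) in C{x,y} is {-x^2/2 + x*y^3, y^4, x^3, x^2*y}; counting standard monomials gives mu = 8. Corank 2; j^3 = -3*x^3 is a perfect cube, so E-series; the 5-jet and mu = 8 give E_8.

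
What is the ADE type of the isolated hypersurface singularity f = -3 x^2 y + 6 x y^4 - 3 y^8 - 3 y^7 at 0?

D_9

The Hessian of f at 0 has rank 0. Corank 2; j^3 = -3*x^2*y has shape L^2 M (L != M), so D-series; mu = 9 gives D_9.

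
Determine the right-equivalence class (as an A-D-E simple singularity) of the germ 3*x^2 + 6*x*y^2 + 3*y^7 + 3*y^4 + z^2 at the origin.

The Hessian of f at 0 has rank 2. Corank 1: A-series; mu = 6 gives A_6.

A_6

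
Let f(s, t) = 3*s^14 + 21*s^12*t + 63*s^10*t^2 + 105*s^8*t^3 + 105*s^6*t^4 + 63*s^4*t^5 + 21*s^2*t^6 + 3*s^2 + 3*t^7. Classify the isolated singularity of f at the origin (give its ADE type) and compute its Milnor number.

Type A6, Milnor number mu = 6.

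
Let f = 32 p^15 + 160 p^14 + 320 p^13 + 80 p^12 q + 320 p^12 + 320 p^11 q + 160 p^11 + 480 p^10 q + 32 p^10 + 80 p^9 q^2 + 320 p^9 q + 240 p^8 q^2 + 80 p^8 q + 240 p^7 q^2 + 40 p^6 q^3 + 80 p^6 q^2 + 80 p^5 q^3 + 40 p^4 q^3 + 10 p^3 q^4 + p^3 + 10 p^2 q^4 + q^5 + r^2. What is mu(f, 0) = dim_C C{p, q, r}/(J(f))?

The Hessian of f at 0 has rank 1. Corank 2; j^3 = p^3 is a perfect cube, so E-series; the 5-jet and mu = 8 give E_8.

8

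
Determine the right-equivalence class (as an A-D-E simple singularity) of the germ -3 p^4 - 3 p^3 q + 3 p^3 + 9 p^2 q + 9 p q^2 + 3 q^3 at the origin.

E7

The Hessian of f at 0 is [[0, 0], [0, 0]] with rank 0, so corank 2. A Groebner basis of the Jacobian ideal J(f) in C{p,q} is {3*p^2 + 6*p*q + q^4 + q^3 + 3*q^2, p^3 - 3*p^2 - 6*p*q - 3*q^2, p^2*q + 3*p^2 + 6*p*q + 3*q^2, -2*p^2 + p*q^2 - 4*p*q + q^3/3 - 2*q^2}; counting standard monomials gives mu = 7. Corank 2; j^3 = 3*(p + q)^3 is a perfect cube, so E-series; the 4-jet and mu = 7 give E_7.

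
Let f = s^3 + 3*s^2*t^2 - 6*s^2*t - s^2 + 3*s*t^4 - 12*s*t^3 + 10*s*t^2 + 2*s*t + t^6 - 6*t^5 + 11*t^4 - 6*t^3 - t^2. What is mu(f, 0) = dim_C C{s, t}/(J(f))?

2

The Hessian of f at 0 has rank 1. Corank 1: A-series; mu = 2 gives A_2.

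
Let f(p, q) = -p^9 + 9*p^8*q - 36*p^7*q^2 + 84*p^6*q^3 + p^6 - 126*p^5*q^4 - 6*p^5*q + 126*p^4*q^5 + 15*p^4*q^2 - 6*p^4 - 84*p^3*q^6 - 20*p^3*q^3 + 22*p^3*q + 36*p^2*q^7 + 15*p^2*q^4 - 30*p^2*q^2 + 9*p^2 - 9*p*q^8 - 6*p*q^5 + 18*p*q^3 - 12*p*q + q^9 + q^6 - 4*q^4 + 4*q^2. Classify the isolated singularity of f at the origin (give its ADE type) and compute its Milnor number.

Type A8, Milnor number mu = 8.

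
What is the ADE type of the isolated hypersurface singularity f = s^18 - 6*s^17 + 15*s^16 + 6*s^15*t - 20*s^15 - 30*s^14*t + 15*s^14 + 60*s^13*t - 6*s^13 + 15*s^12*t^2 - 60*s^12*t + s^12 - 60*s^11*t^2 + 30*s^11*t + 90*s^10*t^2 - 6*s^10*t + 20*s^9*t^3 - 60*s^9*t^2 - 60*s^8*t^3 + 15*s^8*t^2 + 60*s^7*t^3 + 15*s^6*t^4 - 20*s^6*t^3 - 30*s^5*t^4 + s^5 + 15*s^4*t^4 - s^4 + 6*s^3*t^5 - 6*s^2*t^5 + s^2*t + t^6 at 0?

D_7

The Hessian of f at 0 has rank 0. Corank 2; j^3 = s^2*t has shape L^2 M (L != M), so D-series; mu = 7 gives D_7.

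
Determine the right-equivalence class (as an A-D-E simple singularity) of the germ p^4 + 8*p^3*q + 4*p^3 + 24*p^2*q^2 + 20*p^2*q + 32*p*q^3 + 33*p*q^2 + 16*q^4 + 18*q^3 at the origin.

D_{5}

The Hessian of f at 0 is [[0, 0], [0, 0]] with rank 0, so corank 2. A Groebner basis of the Jacobian ideal J(f) in C{p,q} is {p*q^2 + 6*p*q + 9*q^2, -4*p*q + q^3 - 6*q^2, p^2 + 7*p*q/2 + 3*q^2}; counting standard monomials gives mu = 5. Corank 2; j^3 = (p + 2*q)*(2*p + 3*q)^2 has shape L^2 M (L != M), so D-series; mu = 5 gives D_5.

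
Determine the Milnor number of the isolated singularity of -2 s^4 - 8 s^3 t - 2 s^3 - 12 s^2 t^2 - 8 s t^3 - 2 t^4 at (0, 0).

6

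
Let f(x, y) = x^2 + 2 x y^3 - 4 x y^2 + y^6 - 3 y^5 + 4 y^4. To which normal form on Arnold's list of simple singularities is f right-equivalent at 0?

A_4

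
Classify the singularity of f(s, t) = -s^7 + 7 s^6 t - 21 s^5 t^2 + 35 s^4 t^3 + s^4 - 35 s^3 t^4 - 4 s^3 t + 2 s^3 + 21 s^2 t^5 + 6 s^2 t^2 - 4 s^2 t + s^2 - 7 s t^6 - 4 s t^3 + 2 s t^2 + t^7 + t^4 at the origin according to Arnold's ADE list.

A6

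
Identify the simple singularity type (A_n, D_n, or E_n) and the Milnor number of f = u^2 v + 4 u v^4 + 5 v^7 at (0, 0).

The Hessian of f at 0 is [[0, 0], [0, 0]] with rank 0, so corank 2. A Groebner basis of the Jacobian ideal J(f) in C{u,v} is {-2*u^2/3 + u*v^3, u*v/2 + v^4, u^3, u^2*v}; counting standard monomials gives mu = 8. Corank 2; j^3 = u^2*v has shape L^2 M (L != M), so D-series; mu = 8 gives D_8.

Type D8, Milnor number mu = 8.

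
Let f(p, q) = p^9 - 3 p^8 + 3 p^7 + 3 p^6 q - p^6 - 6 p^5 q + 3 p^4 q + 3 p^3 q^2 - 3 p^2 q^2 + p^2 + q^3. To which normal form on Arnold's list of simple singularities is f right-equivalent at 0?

The Hessian of f at 0 is [[2, 0], [0, 0]] with rank 1, so corank 1. A Groebner basis of the Jacobian ideal J(f) in C{p,q} is {q^2, p}; counting standard monomials gives mu = 2. Corank 1: A-series; mu = 2 gives A_2.

A2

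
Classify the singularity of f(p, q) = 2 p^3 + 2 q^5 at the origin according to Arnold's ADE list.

E_{8}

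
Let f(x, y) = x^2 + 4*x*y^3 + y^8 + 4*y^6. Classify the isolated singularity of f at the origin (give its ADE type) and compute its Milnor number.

Type A7, Milnor number mu = 7.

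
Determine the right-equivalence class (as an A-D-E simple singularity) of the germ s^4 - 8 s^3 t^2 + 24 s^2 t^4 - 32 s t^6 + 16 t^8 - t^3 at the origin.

The Hessian of f at 0 has rank 0. Corank 2; j^3 = -t^3 is a perfect cube, so E-series; the 4-jet and mu = 6 give E_6.

E_{6}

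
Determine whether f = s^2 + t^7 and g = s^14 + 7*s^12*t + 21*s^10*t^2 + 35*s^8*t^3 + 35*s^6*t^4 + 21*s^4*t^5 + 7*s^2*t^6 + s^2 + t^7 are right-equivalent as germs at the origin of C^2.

Yes.

The Hessian of f at 0 has rank 1. Corank 1: A-series; mu = 6 gives A_6. The Hessian of g at 0 has rank 1. Corank 1: A-series; mu = 6 gives A_6. Both have type A_6, hence right-equivalent.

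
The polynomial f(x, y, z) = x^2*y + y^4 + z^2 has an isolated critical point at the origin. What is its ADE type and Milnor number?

Type D5, Milnor number mu = 5.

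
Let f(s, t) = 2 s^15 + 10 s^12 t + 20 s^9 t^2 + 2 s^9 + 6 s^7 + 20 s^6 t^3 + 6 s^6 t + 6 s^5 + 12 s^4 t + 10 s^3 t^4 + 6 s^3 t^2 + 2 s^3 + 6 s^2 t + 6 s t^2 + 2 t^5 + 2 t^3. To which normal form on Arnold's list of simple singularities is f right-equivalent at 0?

The Hessian of f at 0 has rank 0. Corank 2; j^3 = 2*(s + t)^3 is a perfect cube, so E-series; the 5-jet and mu = 8 give E_8.

E_8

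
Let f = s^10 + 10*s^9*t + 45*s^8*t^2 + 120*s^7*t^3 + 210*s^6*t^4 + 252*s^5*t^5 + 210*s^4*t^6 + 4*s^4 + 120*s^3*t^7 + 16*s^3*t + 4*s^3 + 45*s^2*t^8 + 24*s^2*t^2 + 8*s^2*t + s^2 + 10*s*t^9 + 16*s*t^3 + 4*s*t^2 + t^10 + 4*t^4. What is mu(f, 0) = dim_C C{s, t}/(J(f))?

9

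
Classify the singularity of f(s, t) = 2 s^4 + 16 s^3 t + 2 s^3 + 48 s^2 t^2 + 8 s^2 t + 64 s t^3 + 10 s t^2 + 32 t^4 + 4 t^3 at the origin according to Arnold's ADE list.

D5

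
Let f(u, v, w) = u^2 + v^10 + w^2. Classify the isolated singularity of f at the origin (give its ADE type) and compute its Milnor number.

Type A_{9}, Milnor number mu = 9.

The Hessian of f at 0 has rank 2. Corank 1: A-series; mu = 9 gives A_9.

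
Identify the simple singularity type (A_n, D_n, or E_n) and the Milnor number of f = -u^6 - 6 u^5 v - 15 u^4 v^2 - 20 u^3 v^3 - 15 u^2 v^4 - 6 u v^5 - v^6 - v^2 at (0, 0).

The Hessian of f at 0 has rank 1. Corank 1: A-series; mu = 5 gives A_5.

Type A5, Milnor number mu = 5.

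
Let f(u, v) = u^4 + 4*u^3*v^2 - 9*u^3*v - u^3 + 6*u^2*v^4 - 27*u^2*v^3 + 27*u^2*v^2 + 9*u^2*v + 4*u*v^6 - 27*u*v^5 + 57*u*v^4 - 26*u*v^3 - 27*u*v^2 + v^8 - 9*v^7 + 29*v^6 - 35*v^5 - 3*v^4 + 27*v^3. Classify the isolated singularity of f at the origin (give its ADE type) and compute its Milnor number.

The Hessian of f at 0 has rank 0. Corank 2; j^3 = -(u - 3*v)^3 is a perfect cube, so E-series; the 4-jet and mu = 7 give E_7.

Type E_7, Milnor number mu = 7.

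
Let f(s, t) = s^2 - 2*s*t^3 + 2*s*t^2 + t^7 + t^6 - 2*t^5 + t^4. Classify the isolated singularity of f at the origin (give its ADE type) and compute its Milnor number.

Type A_6, Milnor number mu = 6.

The Hessian of f at 0 has rank 1. Corank 1: A-series; mu = 6 gives A_6.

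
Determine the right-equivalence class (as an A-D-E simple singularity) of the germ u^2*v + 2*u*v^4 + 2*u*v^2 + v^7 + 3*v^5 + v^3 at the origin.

The Hessian of f at 0 is [[0, 0], [0, 0]] with rank 0, so corank 2. A Groebner basis of the Jacobian ideal J(f) in C{u,v} is {u*v + v^4 + v^2, u*v^2 + v^3, u^2 - 3*u*v - 4*v^2}; counting standard monomials gives mu = 6. Corank 2; j^3 = v*(u + v)^2 has shape L^2 M (L != M), so D-series; mu = 6 gives D_6.

D_6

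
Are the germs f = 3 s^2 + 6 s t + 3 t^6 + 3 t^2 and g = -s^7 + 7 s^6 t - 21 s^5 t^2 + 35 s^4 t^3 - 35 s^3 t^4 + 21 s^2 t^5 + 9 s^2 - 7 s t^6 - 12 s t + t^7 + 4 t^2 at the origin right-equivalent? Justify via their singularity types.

No.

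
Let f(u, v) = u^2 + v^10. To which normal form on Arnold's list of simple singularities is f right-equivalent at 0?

The Hessian of f at 0 has rank 1. Corank 1: A-series; mu = 9 gives A_9.

A9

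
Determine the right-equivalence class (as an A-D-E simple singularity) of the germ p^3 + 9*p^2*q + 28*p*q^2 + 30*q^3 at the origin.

D_4

The Hessian of f at 0 has rank 0. Corank 2; j^3 = (p + 3*q)*(p^2 + 6*p*q + 10*q^2) splits into three distinct lines over C (the quadratic factor has nonzero discriminant), so D_4.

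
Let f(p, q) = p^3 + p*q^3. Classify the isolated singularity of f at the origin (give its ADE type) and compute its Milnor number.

Type E_{7}, Milnor number mu = 7.

The Hessian of f at 0 has rank 0. Corank 2; j^3 = p^3 is a perfect cube, so E-series; the 4-jet and mu = 7 give E_7.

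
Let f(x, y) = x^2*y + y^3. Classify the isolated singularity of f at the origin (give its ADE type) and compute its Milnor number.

Type D_4, Milnor number mu = 4.

The Hessian of f at 0 is [[0, 0], [0, 0]] with rank 0, so corank 2. A Groebner basis of the Jacobian ideal J(f) in C{x,y} is {y^3, x^2 + 3*y^2, x*y}; counting standard monomials gives mu = 4. Corank 2; j^3 = y*(x^2 + y^2) splits into three distinct lines over C (the quadratic factor has nonzero discriminant), so D_4.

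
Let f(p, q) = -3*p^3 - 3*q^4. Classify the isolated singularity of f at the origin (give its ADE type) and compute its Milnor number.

Type E_6, Milnor number mu = 6.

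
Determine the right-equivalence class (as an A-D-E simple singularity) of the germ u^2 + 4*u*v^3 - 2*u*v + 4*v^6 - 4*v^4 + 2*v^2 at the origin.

A_{1}

The Hessian of f at 0 has rank 2. Corank 0: nondegenerate Morse point, so A_1.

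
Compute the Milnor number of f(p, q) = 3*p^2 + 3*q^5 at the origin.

4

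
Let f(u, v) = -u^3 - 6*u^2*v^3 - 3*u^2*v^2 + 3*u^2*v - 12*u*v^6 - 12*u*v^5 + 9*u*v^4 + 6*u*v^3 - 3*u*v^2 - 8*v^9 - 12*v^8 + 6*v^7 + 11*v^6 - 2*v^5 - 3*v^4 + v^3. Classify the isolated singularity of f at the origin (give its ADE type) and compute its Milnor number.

The Hessian of f at 0 has rank 0. Corank 2; j^3 = -(u - v)^3 is a perfect cube, so E-series; the 5-jet and mu = 8 give E_8.

Type E_8, Milnor number mu = 8.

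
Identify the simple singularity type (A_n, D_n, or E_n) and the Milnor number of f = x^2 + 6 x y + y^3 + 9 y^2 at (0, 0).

The Hessian of f at 0 has rank 1. Corank 1: A-series; mu = 2 gives A_2.

Type A_{2}, Milnor number mu = 2.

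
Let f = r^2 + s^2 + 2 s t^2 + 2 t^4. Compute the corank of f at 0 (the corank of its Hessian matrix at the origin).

Hessian at 0 has rank 2.

1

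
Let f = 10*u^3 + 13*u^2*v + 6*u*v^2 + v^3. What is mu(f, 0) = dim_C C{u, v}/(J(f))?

The Hessian of f at 0 has rank 0. Corank 2; j^3 = (2*u + v)*(5*u^2 + 4*u*v + v^2) splits into three distinct lines over C (the quadratic factor has nonzero discriminant), so D_4.

4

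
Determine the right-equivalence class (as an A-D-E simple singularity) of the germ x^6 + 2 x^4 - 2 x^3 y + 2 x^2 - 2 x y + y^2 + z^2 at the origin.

A_{1}

The Hessian of f at 0 has rank 3. Corank 0: nondegenerate Morse point, so A_1.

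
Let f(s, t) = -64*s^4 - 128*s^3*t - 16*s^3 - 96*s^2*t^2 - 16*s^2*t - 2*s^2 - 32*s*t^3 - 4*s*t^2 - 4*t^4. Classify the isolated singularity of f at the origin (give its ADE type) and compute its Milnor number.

The Hessian of f at 0 has rank 1. Corank 1: A-series; mu = 3 gives A_3.

Type A_3, Milnor number mu = 3.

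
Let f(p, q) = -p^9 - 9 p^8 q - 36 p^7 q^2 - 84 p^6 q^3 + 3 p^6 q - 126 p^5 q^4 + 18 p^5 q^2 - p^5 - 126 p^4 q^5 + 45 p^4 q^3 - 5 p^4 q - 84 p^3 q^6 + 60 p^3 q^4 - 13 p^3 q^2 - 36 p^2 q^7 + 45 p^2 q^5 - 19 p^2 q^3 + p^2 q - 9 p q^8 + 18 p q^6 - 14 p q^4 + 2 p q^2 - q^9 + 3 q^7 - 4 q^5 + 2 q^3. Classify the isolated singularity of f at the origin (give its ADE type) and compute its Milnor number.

Type D4, Milnor number mu = 4.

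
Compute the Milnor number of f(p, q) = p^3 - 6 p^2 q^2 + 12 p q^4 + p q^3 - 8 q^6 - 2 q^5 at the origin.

7

The Hessian of f at 0 has rank 0. Corank 2; j^3 = p^3 is a perfect cube, so E-series; the 4-jet and mu = 7 give E_7.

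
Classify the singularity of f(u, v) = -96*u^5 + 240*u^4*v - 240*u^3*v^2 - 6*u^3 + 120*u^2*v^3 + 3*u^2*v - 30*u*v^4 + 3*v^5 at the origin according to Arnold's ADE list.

D_6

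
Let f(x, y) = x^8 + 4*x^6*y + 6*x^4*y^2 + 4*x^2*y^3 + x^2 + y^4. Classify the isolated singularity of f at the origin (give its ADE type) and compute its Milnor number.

Type A_3, Milnor number mu = 3.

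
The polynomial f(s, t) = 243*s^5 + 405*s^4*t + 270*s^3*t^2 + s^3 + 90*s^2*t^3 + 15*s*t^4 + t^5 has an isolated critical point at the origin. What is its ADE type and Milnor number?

The Hessian of f at 0 has rank 0. Corank 2; j^3 = s^3 is a perfect cube, so E-series; the 5-jet and mu = 8 give E_8.

Type E8, Milnor number mu = 8.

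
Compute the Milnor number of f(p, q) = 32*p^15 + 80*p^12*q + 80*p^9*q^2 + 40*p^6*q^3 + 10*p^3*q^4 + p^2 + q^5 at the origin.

4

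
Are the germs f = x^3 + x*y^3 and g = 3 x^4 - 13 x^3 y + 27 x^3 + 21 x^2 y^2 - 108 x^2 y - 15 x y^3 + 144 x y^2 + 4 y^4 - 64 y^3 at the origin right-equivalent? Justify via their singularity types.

Yes.

The Hessian of f at 0 has rank 0. Corank 2; j^3 = x^3 is a perfect cube, so E-series; the 4-jet and mu = 7 give E_7. The Hessian of g at 0 has rank 0. Corank 2; j^3 = (3*x - 4*y)^3 is a perfect cube, so E-series; the 4-jet and mu = 7 give E_7. Both have type E_7, hence right-equivalent.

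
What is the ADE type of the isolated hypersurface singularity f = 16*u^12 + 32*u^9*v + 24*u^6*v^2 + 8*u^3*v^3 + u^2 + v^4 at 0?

A_3

The Hessian of f at 0 is [[2, 0], [0, 0]] with rank 1, so corank 1. A Groebner basis of the Jacobian ideal J(f) in C{u,v} is {v^3, u}; counting standard monomials gives mu = 3. Corank 1: A-series; mu = 3 gives A_3.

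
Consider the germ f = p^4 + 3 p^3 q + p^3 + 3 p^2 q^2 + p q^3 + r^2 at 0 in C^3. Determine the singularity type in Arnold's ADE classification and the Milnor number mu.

Type E_7, Milnor number mu = 7.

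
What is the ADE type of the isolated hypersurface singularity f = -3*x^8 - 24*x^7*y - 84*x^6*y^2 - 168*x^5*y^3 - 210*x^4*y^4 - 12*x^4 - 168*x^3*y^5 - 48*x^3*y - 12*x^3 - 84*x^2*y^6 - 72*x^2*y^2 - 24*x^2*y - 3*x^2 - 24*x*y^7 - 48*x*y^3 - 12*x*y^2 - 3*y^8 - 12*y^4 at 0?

A_{7}

The Hessian of f at 0 has rank 1. Corank 1: A-series; mu = 7 gives A_7.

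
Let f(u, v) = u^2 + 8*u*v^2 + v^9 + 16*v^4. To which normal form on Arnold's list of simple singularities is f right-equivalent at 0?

A_8

The Hessian of f at 0 is [[2, 0], [0, 0]] with rank 1, so corank 1. A Groebner basis of the Jacobian ideal J(f) in C{u,v} is {u^4, u/4 + v^2}; counting standard monomials gives mu = 8. Corank 1: A-series; mu = 8 gives A_8.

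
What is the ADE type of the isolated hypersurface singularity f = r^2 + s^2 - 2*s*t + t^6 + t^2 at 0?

A_{5}

The Hessian of f at 0 has rank 2. Corank 1: A-series; mu = 5 gives A_5.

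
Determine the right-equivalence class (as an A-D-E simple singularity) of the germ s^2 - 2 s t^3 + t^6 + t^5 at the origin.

A_{4}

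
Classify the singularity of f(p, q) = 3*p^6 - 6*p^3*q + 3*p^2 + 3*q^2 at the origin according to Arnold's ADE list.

A_{1}

The Hessian of f at 0 has rank 2. Corank 0: nondegenerate Morse point, so A_1.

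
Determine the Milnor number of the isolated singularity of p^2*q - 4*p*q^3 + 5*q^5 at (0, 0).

The Hessian of f at 0 has rank 0. Corank 2; j^3 = p^2*q has shape L^2 M (L != M), so D-series; mu = 6 gives D_6.

6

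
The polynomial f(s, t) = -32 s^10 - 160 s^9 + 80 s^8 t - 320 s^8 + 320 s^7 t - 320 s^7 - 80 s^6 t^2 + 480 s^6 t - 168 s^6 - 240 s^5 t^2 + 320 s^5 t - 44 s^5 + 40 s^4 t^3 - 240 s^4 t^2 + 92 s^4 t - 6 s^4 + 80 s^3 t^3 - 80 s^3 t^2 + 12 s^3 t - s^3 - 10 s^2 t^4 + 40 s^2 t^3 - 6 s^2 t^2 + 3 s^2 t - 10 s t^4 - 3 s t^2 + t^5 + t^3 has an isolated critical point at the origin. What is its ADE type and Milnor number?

Type E_8, Milnor number mu = 8.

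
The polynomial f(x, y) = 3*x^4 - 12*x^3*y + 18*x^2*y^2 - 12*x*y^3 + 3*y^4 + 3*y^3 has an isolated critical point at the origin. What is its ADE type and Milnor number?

Type E_6, Milnor number mu = 6.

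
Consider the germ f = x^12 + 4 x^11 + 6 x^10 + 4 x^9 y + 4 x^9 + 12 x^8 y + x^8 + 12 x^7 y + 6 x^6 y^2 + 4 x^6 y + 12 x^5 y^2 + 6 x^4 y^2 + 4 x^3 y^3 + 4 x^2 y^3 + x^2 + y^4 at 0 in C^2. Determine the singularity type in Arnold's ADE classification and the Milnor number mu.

Type A_3, Milnor number mu = 3.

The Hessian of f at 0 has rank 1. Corank 1: A-series; mu = 3 gives A_3.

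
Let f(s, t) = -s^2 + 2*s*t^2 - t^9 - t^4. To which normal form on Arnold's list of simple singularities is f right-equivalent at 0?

The Hessian of f at 0 is [[-2, 0], [0, 0]] with rank 1, so corank 1. A Groebner basis of the Jacobian ideal J(f) in C{s,t} is {s^4, -s + t^2}; counting standard monomials gives mu = 8. Corank 1: A-series; mu = 8 gives A_8.

A8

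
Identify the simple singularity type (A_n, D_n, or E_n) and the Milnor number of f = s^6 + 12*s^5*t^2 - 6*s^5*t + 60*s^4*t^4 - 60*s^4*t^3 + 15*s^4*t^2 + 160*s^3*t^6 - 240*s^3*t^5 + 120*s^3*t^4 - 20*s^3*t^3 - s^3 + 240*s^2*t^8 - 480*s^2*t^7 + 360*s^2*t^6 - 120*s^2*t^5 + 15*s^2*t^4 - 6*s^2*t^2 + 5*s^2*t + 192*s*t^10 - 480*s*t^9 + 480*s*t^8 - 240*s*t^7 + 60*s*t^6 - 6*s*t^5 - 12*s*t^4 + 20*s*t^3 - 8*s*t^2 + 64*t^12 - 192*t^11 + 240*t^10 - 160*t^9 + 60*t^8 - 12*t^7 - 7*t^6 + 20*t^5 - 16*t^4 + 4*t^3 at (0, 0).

The Hessian of f at 0 has rank 0. Corank 2; j^3 = -(s - 2*t)^2*(s - t) has shape L^2 M (L != M), so D-series; mu = 7 gives D_7.

Type D_{7}, Milnor number mu = 7.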